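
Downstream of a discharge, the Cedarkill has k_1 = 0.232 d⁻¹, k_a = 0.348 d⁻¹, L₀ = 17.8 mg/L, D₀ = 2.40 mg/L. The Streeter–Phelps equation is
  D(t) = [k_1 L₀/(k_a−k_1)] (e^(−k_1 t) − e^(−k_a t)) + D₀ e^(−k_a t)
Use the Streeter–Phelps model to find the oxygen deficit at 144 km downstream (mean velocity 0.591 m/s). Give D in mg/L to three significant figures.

Travel time t = x/v = 144 km / (0.591 m/s) = 144000 m / 0.591 m/s = 243700 s = 2.820 d.
k_1 L₀/(k_a−k_1) = 0.232×17.8/(0.348−0.232) = 4.130/0.1160 = 35.60 mg/L.
e^(−k_1 t) = e^(−0.232×2.820) = 0.5198; e^(−k_a t) = e^(−0.348×2.820) = 0.3748.
D = 35.60 × (0.5198 − 0.3748) + 2.40 × 0.3748 = 5.163 + 0.8995 = 6.063 mg/L.

D ≈ 6.06 mg/L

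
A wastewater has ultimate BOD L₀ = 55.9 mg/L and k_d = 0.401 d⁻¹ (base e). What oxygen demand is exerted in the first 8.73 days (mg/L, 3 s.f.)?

y ≈ 54.2 mg/L

y_t = L₀(1 − e^(−k_d t)) = 55.9 × (1 − e^(−0.401×8.73))
= 55.9 × (1 − 0.03018) = 55.9 × 0.9698 = 54.21 mg/L.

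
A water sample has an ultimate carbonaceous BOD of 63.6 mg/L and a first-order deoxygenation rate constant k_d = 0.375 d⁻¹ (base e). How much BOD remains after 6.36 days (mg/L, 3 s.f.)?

L_t = L₀ e^(−k_d t) = 63.6 × e^(−0.375×6.36) = 63.6 × 0.09209 = 5.857 mg/L.

L ≈ 5.86 mg/L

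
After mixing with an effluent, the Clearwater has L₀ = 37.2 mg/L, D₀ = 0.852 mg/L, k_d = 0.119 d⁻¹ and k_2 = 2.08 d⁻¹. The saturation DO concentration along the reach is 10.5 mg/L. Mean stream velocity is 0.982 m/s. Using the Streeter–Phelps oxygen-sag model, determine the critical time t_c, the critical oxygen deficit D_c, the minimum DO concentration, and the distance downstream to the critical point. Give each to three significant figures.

With k_2/k_d = 17.48 and 1 − D₀(k_2−k_d)/(k_d L₀) = 0.6226,
t_c = ln(17.48 × 0.6226) / (2.08 − 0.119) = ln(10.88) / 1.961 = 2.387/1.961 = 1.217 d.
D_c = (k_d/k_2) L₀ e^(−k_d t_c) = (0.119/2.08) × 37.2 × e^(−0.119×1.217) = 0.05721 × 37.2 × 0.8651 = 1.841 mg/L.
Minimum DO = C_s − D_c = 10.5 − 1.841 = 8.659 mg/L.
x_c = v t_c = 0.982 m/s × 1.217 d × 86400 s/d = 103300 m ≈ 103 km.

t_c ≈ 1.22 d; D_c ≈ 1.84 mg/L; min DO ≈ 8.66 mg/L; x_c ≈ 103 km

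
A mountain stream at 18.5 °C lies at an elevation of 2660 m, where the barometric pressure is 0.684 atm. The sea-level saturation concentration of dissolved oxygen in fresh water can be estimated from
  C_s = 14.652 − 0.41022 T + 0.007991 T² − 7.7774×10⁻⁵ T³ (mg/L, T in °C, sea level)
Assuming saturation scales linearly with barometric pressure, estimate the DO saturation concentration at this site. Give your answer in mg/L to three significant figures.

C_s ≈ 6.36 mg/L

At sea level: C_s = 14.652 − 0.41022×18.5 + 0.007991×18.5² − 7.7774×10⁻⁵×18.5³ = 9.305 mg/L.
Pressure correction: C_s' = 9.305 × 0.684 = 6.365 mg/L.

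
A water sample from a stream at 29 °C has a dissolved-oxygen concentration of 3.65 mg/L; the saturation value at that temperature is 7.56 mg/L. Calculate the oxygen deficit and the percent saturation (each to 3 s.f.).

D = C_s − C = 7.56 − 3.65 = 3.91 mg/L.
% saturation = 3.65/7.56 × 100 = 48.3 %.

D ≈ 3.91 mg/L; 48.3 % saturation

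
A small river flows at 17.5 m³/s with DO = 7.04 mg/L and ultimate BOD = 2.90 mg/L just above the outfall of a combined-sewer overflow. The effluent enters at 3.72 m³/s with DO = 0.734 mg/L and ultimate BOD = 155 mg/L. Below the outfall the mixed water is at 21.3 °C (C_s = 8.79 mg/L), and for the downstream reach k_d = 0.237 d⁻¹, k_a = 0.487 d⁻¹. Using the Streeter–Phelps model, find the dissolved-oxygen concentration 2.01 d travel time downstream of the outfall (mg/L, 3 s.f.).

Mixed DO = (17.5×7.04 + 3.72×0.734)/(17.5+3.72) = 125.9/21.22 = 5.935 mg/L.
Mixed L₀ = (17.5×2.90 + 3.72×155)/(21.22) = 627.4/21.22 = 29.56 mg/L.
Initial deficit D₀ = C_s − DO₀ = 8.79 − 5.935 = 2.855 mg/L.
D(2.01) = [0.237×29.56/(0.487−0.237)](e^(−0.237×2.01) − e^(−0.487×2.01)) + 2.855 e^(−0.487×2.01)
= 28.03 × (0.6210 − 0.3757) + 2.855 × 0.3757 = 7.948 mg/L.
DO = 8.79 − 7.948 = 0.8422 mg/L.

DO ≈ 0.842 mg/L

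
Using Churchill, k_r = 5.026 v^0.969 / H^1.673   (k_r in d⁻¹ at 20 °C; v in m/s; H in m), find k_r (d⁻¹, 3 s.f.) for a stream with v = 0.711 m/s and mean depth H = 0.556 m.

k_r ≈ 9.64 d⁻¹

k_r = 5.026 × 0.711^0.969 / 0.556^1.673 = 5.026 × 0.7186 / 0.3746 = 9.642 d⁻¹.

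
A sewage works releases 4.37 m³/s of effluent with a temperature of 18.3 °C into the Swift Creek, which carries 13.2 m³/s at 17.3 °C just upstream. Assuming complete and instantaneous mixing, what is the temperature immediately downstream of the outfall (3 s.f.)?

Flow-weighted mixing: C = (Q_r C_r + Q_w C_w)/(Q_r + Q_w)
= (13.2×17.3 + 4.37×18.3)/(13.2 + 4.37) = 308.3/17.57 = 17.55 °C.

17.5 °C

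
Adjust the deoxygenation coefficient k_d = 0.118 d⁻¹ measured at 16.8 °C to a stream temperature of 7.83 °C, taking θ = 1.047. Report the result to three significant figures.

k_d(T₂) = k_d(T₁) · θ^(T₂−T₁) = 0.118 × 1.047^(7.83−16.8)
= 0.118 × 1.047^-8.97 = 0.118 × 0.6623 = 0.07816 d⁻¹.

k_d ≈ 0.0782 d⁻¹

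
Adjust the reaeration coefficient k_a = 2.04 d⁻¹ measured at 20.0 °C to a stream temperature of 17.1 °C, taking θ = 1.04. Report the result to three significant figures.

k_a(T₂) = k_a(T₁) · θ^(T₂−T₁) = 2.04 × 1.04^(17.1−20.0)
= 2.04 × 1.04^-2.90 = 2.04 × 0.8925 = 1.821 d⁻¹.

k_a ≈ 1.82 d⁻¹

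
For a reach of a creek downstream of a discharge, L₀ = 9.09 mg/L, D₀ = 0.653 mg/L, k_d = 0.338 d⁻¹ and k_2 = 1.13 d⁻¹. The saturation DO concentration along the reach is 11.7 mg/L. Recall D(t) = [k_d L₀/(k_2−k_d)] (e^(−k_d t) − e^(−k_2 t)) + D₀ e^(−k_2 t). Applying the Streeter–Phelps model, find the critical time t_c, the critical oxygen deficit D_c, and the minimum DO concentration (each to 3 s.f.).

At the critical point dD/dt = 0, so k_d L₀ e^(−k_d t) = k_2 D. Substituting D(t) from the Streeter–Phelps equation and solving for t gives
t_c = ln[(k_2/k_d)(1 − D₀(k_2−k_d)/(k_d L₀))] / (k_2−k_d).
Here k_2−k_d = 0.7920 d⁻¹ and 1 − D₀(k_2−k_d)/(k_d L₀) = 1 − 0.653×0.7920/(0.338×9.09) = 0.8317, so
t_c = ln(3.343 × 0.8317) / 0.7920 = 1.023 / 0.7920 = 1.291 d.
D_c = (k_d/k_2) L₀ e^(−k_d t_c) = (0.338/1.13) × 9.09 × e^(−0.338×1.291) = 0.2991 × 9.09 × 0.6463 = 1.757 mg/L.
Minimum DO = C_s − D_c = 11.7 − 1.757 = 9.943 mg/L.

t_c ≈ 1.29 d; D_c ≈ 1.76 mg/L; min DO ≈ 9.94 mg/L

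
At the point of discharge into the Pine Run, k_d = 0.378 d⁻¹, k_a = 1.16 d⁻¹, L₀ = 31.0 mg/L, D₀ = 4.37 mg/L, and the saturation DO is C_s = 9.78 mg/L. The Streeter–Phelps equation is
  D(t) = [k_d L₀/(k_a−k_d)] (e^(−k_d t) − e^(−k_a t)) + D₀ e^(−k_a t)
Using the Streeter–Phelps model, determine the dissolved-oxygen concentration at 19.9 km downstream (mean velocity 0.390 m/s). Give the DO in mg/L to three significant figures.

DO ≈ 3.14 mg/L

Travel time t = x/v = 19.9 km / (0.390 m/s) = 19900 m / 0.390 m/s = 51030 s = 0.5906 d.
k_d L₀/(k_a−k_d) = 0.378×31.0/(1.16−0.378) = 11.72/0.7820 = 14.98 mg/L.
e^(−k_d t) = e^(−0.378×0.5906) = 0.7999; e^(−k_a t) = e^(−1.16×0.5906) = 0.5041.
D = 14.98 × (0.7999 − 0.5041) + 4.37 × 0.5041 = 4.433 + 2.203 = 6.636 mg/L.
DO = C_s − D = 9.78 − 6.636 = 3.144 mg/L.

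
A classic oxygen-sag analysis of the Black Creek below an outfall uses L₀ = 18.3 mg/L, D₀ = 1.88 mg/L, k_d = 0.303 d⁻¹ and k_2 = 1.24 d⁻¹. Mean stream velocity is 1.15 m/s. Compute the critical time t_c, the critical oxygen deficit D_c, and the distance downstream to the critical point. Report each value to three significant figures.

t_c ≈ 1.10 d; D_c ≈ 3.21 mg/L; x_c ≈ 109 km

With k_2/k_d = 4.092 and 1 − D₀(k_2−k_d)/(k_d L₀) = 0.6823,
t_c = ln(4.092 × 0.6823) / (1.24 − 0.303) = ln(2.792) / 0.9370 = 1.027/0.9370 = 1.096 d.
D_c = (k_d/k_2) L₀ e^(−k_d t_c) = (0.303/1.24) × 18.3 × e^(−0.303×1.096) = 0.2444 × 18.3 × 0.7174 = 3.208 mg/L.
x_c = v t_c = 1.15 m/s × 1.096 d × 86400 s/d = 108900 m ≈ 109 km.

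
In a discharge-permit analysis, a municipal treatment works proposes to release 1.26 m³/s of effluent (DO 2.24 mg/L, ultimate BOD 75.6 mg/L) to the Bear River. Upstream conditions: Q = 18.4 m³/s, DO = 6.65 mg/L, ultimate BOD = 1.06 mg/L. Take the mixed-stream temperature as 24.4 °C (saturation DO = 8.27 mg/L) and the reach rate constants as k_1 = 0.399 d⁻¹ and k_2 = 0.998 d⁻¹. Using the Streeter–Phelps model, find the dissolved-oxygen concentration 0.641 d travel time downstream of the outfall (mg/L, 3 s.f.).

Mixed DO = (18.4×6.65 + 1.26×2.24)/(18.4+1.26) = 125.2/19.66 = 6.367 mg/L.
Mixed L₀ = (18.4×1.06 + 1.26×75.6)/(19.66) = 114.8/19.66 = 5.837 mg/L.
Initial deficit D₀ = C_s − DO₀ = 8.27 − 6.367 = 1.903 mg/L.
D(0.641) = [0.399×5.837/(0.998−0.399)](e^(−0.399×0.641) − e^(−0.998×0.641)) + 1.903 e^(−0.998×0.641)
= 3.888 × (0.7743 − 0.5274) + 1.903 × 0.5274 = 1.963 mg/L.
DO = 8.27 − 1.963 = 6.307 mg/L.

DO ≈ 6.31 mg/L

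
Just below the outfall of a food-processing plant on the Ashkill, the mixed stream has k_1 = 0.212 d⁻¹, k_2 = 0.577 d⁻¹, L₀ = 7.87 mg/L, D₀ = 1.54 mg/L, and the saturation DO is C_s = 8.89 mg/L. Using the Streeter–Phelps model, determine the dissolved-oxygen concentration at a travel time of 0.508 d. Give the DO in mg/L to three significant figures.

k_1 L₀/(k_2−k_1) = 0.212×7.87/(0.577−0.212) = 1.668/0.3650 = 4.571 mg/L.
e^(−k_1 t) = e^(−0.212×0.5080) = 0.8979; e^(−k_2 t) = e^(−0.577×0.5080) = 0.7459.
D = 4.571 × (0.8979 − 0.7459) + 1.54 × 0.7459 = 0.6946 + 1.149 = 1.843 mg/L.
DO = C_s − D = 8.89 − 1.843 = 7.047 mg/L.

DO ≈ 7.05 mg/L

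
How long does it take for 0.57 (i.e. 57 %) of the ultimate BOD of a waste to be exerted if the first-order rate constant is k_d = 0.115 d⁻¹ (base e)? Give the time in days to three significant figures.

t ≈ 7.34 d

y/L₀ = 1 − e^(−k_d t) = 0.57 ⇒ e^(−k_d t) = 0.430
t = −ln(0.430) / 0.115 = 0.8440 / 0.115 = 7.339 d.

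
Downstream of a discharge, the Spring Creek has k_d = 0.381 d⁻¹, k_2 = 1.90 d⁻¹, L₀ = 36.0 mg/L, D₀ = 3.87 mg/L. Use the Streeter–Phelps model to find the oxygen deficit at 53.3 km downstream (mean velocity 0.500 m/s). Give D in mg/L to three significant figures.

D ≈ 5.15 mg/L

Travel time t = x/v = 53.3 km / (0.500 m/s) = 53300 m / 0.500 m/s = 106600 s = 1.234 d.
k_d L₀/(k_2−k_d) = 0.381×36.0/(1.90−0.381) = 13.72/1.519 = 9.030 mg/L.
e^(−k_d t) = e^(−0.381×1.234) = 0.6250; e^(−k_2 t) = e^(−1.90×1.234) = 0.09592.
D = 9.030 × (0.6250 − 0.09592) + 3.87 × 0.09592 = 4.777 + 0.3712 = 5.148 mg/L.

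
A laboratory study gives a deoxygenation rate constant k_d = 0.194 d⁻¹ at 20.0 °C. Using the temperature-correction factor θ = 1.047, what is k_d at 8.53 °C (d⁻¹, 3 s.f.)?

k_d ≈ 0.115 d⁻¹

k_d(T₂) = k_d(T₁) · θ^(T₂−T₁) = 0.194 × 1.047^(8.53−20.0)
= 0.194 × 1.047^-11.5 = 0.194 × 0.5905 = 0.1146 d⁻¹.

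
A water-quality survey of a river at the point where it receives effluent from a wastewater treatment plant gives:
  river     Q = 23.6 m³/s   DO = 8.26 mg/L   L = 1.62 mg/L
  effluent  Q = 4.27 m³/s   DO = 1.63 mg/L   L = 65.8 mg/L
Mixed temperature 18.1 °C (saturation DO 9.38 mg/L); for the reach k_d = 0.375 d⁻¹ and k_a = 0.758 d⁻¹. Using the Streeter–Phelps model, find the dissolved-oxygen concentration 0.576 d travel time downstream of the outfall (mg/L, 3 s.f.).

DO ≈ 6.21 mg/L

Mixed DO = (23.6×8.26 + 4.27×1.63)/(23.6+4.27) = 201.9/27.87 = 7.244 mg/L.
Mixed L₀ = (23.6×1.62 + 4.27×65.8)/(27.87) = 319.2/27.87 = 11.45 mg/L.
Initial deficit D₀ = C_s − DO₀ = 9.38 − 7.244 = 2.136 mg/L.
D(0.576) = [0.375×11.45/(0.758−0.375)](e^(−0.375×0.576) − e^(−0.758×0.576)) + 2.136 e^(−0.758×0.576)
= 11.21 × (0.8057 − 0.6462) + 2.136 × 0.6462 = 3.169 mg/L.
DO = 9.38 − 3.169 = 6.211 mg/L.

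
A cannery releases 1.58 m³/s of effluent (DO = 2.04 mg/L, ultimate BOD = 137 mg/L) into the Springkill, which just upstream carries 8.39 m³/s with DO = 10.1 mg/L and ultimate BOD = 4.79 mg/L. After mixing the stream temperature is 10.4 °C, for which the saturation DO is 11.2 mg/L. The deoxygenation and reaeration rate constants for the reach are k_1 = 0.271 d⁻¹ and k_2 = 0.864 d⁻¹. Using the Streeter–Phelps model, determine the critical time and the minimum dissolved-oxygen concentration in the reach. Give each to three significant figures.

Mixed DO = (8.39×10.1 + 1.58×2.04)/(8.39+1.58) = 87.96/9.970 = 8.823 mg/L.
Mixed L₀ = (8.39×4.79 + 1.58×137)/(9.970) = 256.6/9.970 = 25.74 mg/L.
Initial deficit D₀ = C_s − DO₀ = 11.2 − 8.823 = 2.377 mg/L.
t_c = (1/0.5930) ln[(0.864/0.271)(1 − 2.377×0.5930/(0.271×25.74))] = 1.686 × ln(2.544) = 1.575 d.
D_c = (0.271/0.864) × 25.74 × e^(−0.271×1.575) = 0.3137 × 25.74 × 0.6527 = 5.270 mg/L.
Minimum DO = 11.2 − 5.270 = 5.930 mg/L.

t_c ≈ 1.57 d; minimum DO ≈ 5.93 mg/L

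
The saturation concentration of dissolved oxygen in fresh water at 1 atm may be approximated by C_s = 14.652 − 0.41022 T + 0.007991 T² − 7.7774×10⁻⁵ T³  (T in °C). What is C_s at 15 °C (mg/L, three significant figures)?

C_s = 14.652 − 0.41022×15 + 0.007991×15² − 7.7774×10⁻⁵×15³ = 10.03 mg/L.

C_s ≈ 10.0 mg/L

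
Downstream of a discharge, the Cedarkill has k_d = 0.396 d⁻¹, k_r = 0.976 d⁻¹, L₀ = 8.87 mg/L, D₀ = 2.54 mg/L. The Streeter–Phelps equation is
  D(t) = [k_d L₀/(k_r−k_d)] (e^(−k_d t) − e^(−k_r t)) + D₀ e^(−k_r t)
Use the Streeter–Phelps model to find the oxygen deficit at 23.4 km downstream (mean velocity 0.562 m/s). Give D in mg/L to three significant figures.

Travel time t = x/v = 23.4 km / (0.562 m/s) = 23400 m / 0.562 m/s = 41640 s = 0.4819 d.
k_d L₀/(k_r−k_d) = 0.396×8.87/(0.976−0.396) = 3.513/0.5800 = 6.056 mg/L.
e^(−k_d t) = e^(−0.396×0.4819) = 0.8263; e^(−k_r t) = e^(−0.976×0.4819) = 0.6248.
D = 6.056 × (0.8263 − 0.6248) + 2.54 × 0.6248 = 1.220 + 1.587 = 2.807 mg/L.

D ≈ 2.81 mg/L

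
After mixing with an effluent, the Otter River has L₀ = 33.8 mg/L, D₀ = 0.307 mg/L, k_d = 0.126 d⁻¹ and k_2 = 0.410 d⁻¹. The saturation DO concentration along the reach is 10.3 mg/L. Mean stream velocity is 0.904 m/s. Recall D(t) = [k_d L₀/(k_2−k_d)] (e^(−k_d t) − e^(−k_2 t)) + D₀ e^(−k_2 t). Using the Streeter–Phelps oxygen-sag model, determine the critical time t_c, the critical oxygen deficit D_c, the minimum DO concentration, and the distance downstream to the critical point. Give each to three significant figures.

t_c ≈ 4.08 d; D_c ≈ 6.21 mg/L; min DO ≈ 4.09 mg/L; x_c ≈ 319 km

t_c = [1/(k_2−k_d)] ln[(k_2/k_d)(1 − D₀(k_2−k_d)/(k_d L₀))]
= [1/(0.410−0.126)] ln[(0.410/0.126)(1 − 0.307×0.2840/(0.126×33.8))]
= (1/0.2840) ln[3.254 × 0.9795] = 3.521 × ln(3.187) = 3.521 × 1.159 = 4.082 d.
D_c = (k_d/k_2) L₀ e^(−k_d t_c) = (0.126/0.410) × 33.8 × e^(−0.126×4.082) = 0.3073 × 33.8 × 0.5979 = 6.211 mg/L.
Minimum DO = C_s − D_c = 10.3 − 6.211 = 4.089 mg/L.
x_c = v t_c = 0.904 m/s × 4.082 d × 86400 s/d = 318800 m ≈ 319 km.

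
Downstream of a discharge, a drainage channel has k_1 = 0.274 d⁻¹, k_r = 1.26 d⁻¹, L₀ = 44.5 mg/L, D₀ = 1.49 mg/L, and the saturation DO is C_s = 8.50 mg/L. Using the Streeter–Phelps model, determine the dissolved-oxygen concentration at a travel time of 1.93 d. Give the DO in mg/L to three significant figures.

DO ≈ 2.17 mg/L

k_1 L₀/(k_r−k_1) = 0.274×44.5/(1.26−0.274) = 12.19/0.9860 = 12.37 mg/L.
e^(−k_1 t) = e^(−0.274×1.930) = 0.5893; e^(−k_r t) = e^(−1.26×1.930) = 0.08788.
D = 12.37 × (0.5893 − 0.08788) + 1.49 × 0.08788 = 6.201 + 0.1309 = 6.332 mg/L.
DO = C_s − D = 8.50 − 6.332 = 2.168 mg/L.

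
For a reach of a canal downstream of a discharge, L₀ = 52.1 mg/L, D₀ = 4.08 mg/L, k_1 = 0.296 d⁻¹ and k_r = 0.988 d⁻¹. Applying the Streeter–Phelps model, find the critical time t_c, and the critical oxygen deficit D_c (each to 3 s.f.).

t_c ≈ 1.45 d; D_c ≈ 10.2 mg/L

t_c = [1/(k_r−k_1)] ln[(k_r/k_1)(1 − D₀(k_r−k_1)/(k_1 L₀))]
= [1/(0.988−0.296)] ln[(0.988/0.296)(1 − 4.08×0.6920/(0.296×52.1))]
= (1/0.6920) ln[3.338 × 0.8169] = 1.445 × ln(2.727) = 1.445 × 1.003 = 1.450 d.
L(t_c) = L₀ e^(−k_1 t_c) = 52.1 × 0.6511 = 33.92 mg/L, and at the critical point k_r D_c = k_1 L, so D_c = (0.296/0.988) × 33.92 = 10.16 mg/L.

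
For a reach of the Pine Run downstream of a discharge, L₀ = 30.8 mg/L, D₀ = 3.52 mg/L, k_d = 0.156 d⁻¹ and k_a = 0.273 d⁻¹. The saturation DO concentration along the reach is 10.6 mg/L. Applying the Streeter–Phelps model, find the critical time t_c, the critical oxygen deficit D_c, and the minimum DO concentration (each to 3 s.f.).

With k_a/k_d = 1.750 and 1 − D₀(k_a−k_d)/(k_d L₀) = 0.9143,
t_c = ln(1.750 × 0.9143) / (0.273 − 0.156) = ln(1.600) / 0.1170 = 0.4700/0.1170 = 4.017 d.
D_c = (k_d/k_a) L₀ e^(−k_d t_c) = (0.156/0.273) × 30.8 × e^(−0.156×4.017) = 0.5714 × 30.8 × 0.5344 = 9.405 mg/L.
Minimum DO = C_s − D_c = 10.6 − 9.405 = 1.195 mg/L.

t_c ≈ 4.02 d; D_c ≈ 9.40 mg/L; min DO ≈ 1.20 mg/L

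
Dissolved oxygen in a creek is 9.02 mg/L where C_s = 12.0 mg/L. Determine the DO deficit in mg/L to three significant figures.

D = C_s − C = 12.0 − 9.02 = 2.98 mg/L.

D ≈ 2.98 mg/L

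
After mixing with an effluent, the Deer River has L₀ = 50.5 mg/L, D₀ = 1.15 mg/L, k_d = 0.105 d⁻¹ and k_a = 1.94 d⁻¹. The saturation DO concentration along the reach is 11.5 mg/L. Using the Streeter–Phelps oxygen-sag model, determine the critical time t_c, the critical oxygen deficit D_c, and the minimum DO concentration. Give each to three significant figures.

t_c = [1/(k_a−k_d)] ln[(k_a/k_d)(1 − D₀(k_a−k_d)/(k_d L₀))]
= [1/(1.94−0.105)] ln[(1.94/0.105)(1 − 1.15×1.835/(0.105×50.5))]
= (1/1.835) ln[18.48 × 0.6020] = 0.5450 × ln(11.12) = 0.5450 × 2.409 = 1.313 d.
D_c = (k_d/k_a) L₀ e^(−k_d t_c) = (0.105/1.94) × 50.5 × e^(−0.105×1.313) = 0.05412 × 50.5 × 0.8712 = 2.381 mg/L.
Minimum DO = C_s − D_c = 11.5 − 2.381 = 9.119 mg/L.

t_c ≈ 1.31 d; D_c ≈ 2.38 mg/L; min DO ≈ 9.12 mg/L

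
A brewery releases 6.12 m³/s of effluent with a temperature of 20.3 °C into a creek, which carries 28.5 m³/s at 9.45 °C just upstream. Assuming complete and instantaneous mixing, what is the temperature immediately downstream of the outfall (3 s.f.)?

Flow-weighted mixing: C = (Q_r C_r + Q_w C_w)/(Q_r + Q_w)
= (28.5×9.45 + 6.12×20.3)/(28.5 + 6.12) = 393.6/34.62 = 11.37 °C.

11.4 °C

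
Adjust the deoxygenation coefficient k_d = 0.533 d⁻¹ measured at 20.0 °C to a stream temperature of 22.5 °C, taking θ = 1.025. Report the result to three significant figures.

k_d ≈ 0.567 d⁻¹

k_d(T₂) = k_d(T₁) · θ^(T₂−T₁) = 0.533 × 1.025^(22.5−20.0)
= 0.533 × 1.025^2.50 = 0.533 × 1.064 = 0.5669 d⁻¹.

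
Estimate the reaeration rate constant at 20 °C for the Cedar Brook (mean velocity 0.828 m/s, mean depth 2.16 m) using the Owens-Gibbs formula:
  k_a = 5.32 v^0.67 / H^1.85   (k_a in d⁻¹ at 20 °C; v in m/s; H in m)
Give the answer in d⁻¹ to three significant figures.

k_a = 5.32 × 0.828^0.67 / 2.16^1.85 = 5.32 × 0.8812 / 4.157 = 1.128 d⁻¹.

k_a ≈ 1.13 d⁻¹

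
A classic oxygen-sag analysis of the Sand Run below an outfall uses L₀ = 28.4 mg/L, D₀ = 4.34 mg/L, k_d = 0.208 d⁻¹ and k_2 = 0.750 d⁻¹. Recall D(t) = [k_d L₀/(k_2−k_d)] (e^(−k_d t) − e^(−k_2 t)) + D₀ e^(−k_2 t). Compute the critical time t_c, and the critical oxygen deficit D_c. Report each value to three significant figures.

With k_2/k_d = 3.606 and 1 − D₀(k_2−k_d)/(k_d L₀) = 0.6018,
t_c = ln(3.606 × 0.6018) / (0.750 − 0.208) = ln(2.170) / 0.5420 = 0.7747/0.5420 = 1.429 d.
L(t_c) = L₀ e^(−k_d t_c) = 28.4 × 0.7428 = 21.10 mg/L, and at the critical point k_2 D_c = k_d L, so D_c = (0.208/0.750) × 21.10 = 5.851 mg/L.

t_c ≈ 1.43 d; D_c ≈ 5.85 mg/L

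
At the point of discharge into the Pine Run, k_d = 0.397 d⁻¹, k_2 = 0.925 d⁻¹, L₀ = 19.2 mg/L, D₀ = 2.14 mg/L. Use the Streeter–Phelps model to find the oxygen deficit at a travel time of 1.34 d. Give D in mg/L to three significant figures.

k_d L₀/(k_2−k_d) = 0.397×19.2/(0.925−0.397) = 7.622/0.5280 = 14.44 mg/L.
e^(−k_d t) = e^(−0.397×1.340) = 0.5874; e^(−k_2 t) = e^(−0.925×1.340) = 0.2895.
D = 14.44 × (0.5874 − 0.2895) + 2.14 × 0.2895 = 4.301 + 0.6196 = 4.920 mg/L.

D ≈ 4.92 mg/L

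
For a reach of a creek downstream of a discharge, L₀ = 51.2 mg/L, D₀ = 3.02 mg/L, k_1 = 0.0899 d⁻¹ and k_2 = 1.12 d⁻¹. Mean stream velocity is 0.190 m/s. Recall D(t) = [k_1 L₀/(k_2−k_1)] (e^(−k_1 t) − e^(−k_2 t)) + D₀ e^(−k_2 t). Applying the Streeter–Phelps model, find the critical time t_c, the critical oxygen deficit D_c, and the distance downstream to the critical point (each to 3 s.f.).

With k_2/k_1 = 12.46 and 1 − D₀(k_2−k_1)/(k_1 L₀) = 0.3241,
t_c = ln(12.46 × 0.3241) / (1.12 − 0.0899) = ln(4.038) / 1.030 = 1.396/1.030 = 1.355 d.
L(t_c) = L₀ e^(−k_1 t_c) = 51.2 × 0.8853 = 45.33 mg/L, and at the critical point k_2 D_c = k_1 L, so D_c = (0.0899/1.12) × 45.33 = 3.638 mg/L.
x_c = v t_c = 0.190 m/s × 1.355 d × 86400 s/d = 22240 m ≈ 22.2 km.

t_c ≈ 1.36 d; D_c ≈ 3.64 mg/L; x_c ≈ 22.2 km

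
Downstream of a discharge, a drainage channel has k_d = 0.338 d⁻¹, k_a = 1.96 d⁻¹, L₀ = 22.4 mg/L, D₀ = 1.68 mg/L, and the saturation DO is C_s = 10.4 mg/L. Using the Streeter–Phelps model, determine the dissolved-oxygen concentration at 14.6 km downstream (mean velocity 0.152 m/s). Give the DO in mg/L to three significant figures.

Travel time t = x/v = 14.6 km / (0.152 m/s) = 14600 m / 0.152 m/s = 96050 s = 1.112 d.
k_d L₀/(k_a−k_d) = 0.338×22.4/(1.96−0.338) = 7.571/1.622 = 4.668 mg/L.
e^(−k_d t) = e^(−0.338×1.112) = 0.6868; e^(−k_a t) = e^(−1.96×1.112) = 0.1132.
D = 4.668 × (0.6868 − 0.1132) + 1.68 × 0.1132 = 2.677 + 0.1901 = 2.868 mg/L.
DO = C_s − D = 10.4 − 2.868 = 7.532 mg/L.

DO ≈ 7.53 mg/L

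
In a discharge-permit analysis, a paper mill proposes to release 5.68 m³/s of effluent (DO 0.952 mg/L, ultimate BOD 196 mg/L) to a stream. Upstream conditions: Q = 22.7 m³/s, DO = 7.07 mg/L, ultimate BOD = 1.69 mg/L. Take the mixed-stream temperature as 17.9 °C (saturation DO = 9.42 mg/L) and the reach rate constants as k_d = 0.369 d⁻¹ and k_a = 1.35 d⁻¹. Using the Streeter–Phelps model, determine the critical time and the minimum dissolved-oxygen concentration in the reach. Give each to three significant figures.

Mixed DO = (22.7×7.07 + 5.68×0.952)/(22.7+5.68) = 165.9/28.38 = 5.846 mg/L.
Mixed L₀ = (22.7×1.69 + 5.68×196)/(28.38) = 1152/28.38 = 40.58 mg/L.
Initial deficit D₀ = C_s − DO₀ = 9.42 − 5.846 = 3.574 mg/L.
t_c = (1/0.9810) ln[(1.35/0.369)(1 − 3.574×0.9810/(0.369×40.58))] = 1.019 × ln(2.802) = 1.050 d.
D_c = (0.369/1.35) × 40.58 × e^(−0.369×1.050) = 0.2733 × 40.58 × 0.6787 = 7.528 mg/L.
Minimum DO = 9.42 − 7.528 = 1.892 mg/L.

t_c ≈ 1.05 d; minimum DO ≈ 1.89 mg/L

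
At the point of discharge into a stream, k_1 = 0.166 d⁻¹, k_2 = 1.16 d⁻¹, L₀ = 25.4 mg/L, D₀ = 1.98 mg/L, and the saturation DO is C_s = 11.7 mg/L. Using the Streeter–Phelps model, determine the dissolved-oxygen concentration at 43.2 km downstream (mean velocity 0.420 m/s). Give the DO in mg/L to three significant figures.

DO ≈ 8.79 mg/L

Travel time t = x/v = 43.2 km / (0.420 m/s) = 43200 m / 0.420 m/s = 102900 s = 1.190 d.
k_1 L₀/(k_2−k_1) = 0.166×25.4/(1.16−0.166) = 4.216/0.9940 = 4.242 mg/L.
e^(−k_1 t) = e^(−0.166×1.190) = 0.8207; e^(−k_2 t) = e^(−1.16×1.190) = 0.2513.
D = 4.242 × (0.8207 − 0.2513) + 1.98 × 0.2513 = 2.415 + 0.4977 = 2.913 mg/L.
DO = C_s − D = 11.7 − 2.913 = 8.787 mg/L.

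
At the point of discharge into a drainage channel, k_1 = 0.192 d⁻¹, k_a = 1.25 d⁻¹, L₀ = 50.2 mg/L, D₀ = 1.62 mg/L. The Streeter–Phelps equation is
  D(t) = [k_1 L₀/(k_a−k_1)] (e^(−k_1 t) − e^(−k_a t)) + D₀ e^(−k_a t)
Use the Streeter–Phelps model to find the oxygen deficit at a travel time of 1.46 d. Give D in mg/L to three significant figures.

k_1 L₀/(k_a−k_1) = 0.192×50.2/(1.25−0.192) = 9.638/1.058 = 9.110 mg/L.
e^(−k_1 t) = e^(−0.192×1.460) = 0.7555; e^(−k_a t) = e^(−1.25×1.460) = 0.1612.
D = 9.110 × (0.7555 − 0.1612) + 1.62 × 0.1612 = 5.414 + 0.2612 = 5.675 mg/L.

D ≈ 5.68 mg/L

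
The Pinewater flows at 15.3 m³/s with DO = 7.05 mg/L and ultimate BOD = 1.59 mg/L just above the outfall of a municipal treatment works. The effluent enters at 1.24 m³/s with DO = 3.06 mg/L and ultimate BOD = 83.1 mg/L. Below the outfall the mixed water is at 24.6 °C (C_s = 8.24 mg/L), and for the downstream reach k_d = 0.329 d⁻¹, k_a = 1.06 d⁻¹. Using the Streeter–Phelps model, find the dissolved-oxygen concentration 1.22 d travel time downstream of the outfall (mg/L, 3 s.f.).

DO ≈ 6.46 mg/L

Mixed DO = (15.3×7.05 + 1.24×3.06)/(15.3+1.24) = 111.7/16.54 = 6.751 mg/L.
Mixed L₀ = (15.3×1.59 + 1.24×83.1)/(16.54) = 127.4/16.54 = 7.701 mg/L.
Initial deficit D₀ = C_s − DO₀ = 8.24 − 6.751 = 1.489 mg/L.
D(1.22) = [0.329×7.701/(1.06−0.329)](e^(−0.329×1.22) − e^(−1.06×1.22)) + 1.489 e^(−1.06×1.22)
= 3.466 × (0.6694 − 0.2744) + 1.489 × 0.2744 = 1.778 mg/L.
DO = 8.24 − 1.778 = 6.462 mg/L.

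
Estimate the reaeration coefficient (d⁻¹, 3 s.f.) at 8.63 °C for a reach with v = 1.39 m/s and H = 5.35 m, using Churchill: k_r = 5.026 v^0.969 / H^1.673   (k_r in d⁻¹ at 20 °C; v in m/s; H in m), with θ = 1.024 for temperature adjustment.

k_r(20) = 5.026 × 1.39^0.969 / 5.35^1.673 = 5.026 × 1.376 / 16.54 = 0.4181 d⁻¹.
k_r(8.63) = 0.4181 × 1.024^(8.63−20) = 0.4181 × 0.7636 = 0.3193 d⁻¹.

k_r ≈ 0.319 d⁻¹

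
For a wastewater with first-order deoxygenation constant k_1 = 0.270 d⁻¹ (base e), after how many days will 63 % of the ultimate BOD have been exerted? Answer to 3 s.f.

y/L₀ = 1 − e^(−k_1 t) = 0.63 ⇒ e^(−k_1 t) = 0.370
t = −ln(0.370) / 0.270 = 0.9943 / 0.270 = 3.682 d.

t ≈ 3.68 d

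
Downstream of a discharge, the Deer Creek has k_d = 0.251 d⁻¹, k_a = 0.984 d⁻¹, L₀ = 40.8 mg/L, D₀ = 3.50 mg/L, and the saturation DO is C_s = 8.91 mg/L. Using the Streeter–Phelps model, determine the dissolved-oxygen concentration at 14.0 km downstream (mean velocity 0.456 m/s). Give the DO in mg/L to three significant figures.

DO ≈ 3.51 mg/L

Travel time t = x/v = 14.0 km / (0.456 m/s) = 14000 m / 0.456 m/s = 30700 s = 0.3553 d.
k_d L₀/(k_a−k_d) = 0.251×40.8/(0.984−0.251) = 10.24/0.7330 = 13.97 mg/L.
e^(−k_d t) = e^(−0.251×0.3553) = 0.9147; e^(−k_a t) = e^(−0.984×0.3553) = 0.7049.
D = 13.97 × (0.9147 − 0.7049) + 3.50 × 0.7049 = 2.930 + 2.467 = 5.398 mg/L.
DO = C_s − D = 8.91 − 5.398 = 3.512 mg/L.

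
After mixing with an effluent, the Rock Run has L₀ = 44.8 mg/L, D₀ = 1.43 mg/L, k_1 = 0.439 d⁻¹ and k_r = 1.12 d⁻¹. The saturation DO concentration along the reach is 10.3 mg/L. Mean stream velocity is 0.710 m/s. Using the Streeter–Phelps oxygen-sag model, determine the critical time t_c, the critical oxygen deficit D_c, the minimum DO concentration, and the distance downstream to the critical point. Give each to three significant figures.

t_c ≈ 1.30 d; D_c ≈ 9.92 mg/L; min DO ≈ 0.380 mg/L; x_c ≈ 79.8 km

With k_r/k_1 = 2.551 and 1 − D₀(k_r−k_1)/(k_1 L₀) = 0.9505,
t_c = ln(2.551 × 0.9505) / (1.12 − 0.439) = ln(2.425) / 0.6810 = 0.8858/0.6810 = 1.301 d.
L(t_c) = L₀ e^(−k_1 t_c) = 44.8 × 0.5649 = 25.31 mg/L, and at the critical point k_r D_c = k_1 L, so D_c = (0.439/1.12) × 25.31 = 9.920 mg/L.
Minimum DO = C_s − D_c = 10.3 − 9.920 = 0.3795 mg/L.
x_c = v t_c = 0.710 m/s × 1.301 d × 86400 s/d = 79790 m ≈ 79.8 km.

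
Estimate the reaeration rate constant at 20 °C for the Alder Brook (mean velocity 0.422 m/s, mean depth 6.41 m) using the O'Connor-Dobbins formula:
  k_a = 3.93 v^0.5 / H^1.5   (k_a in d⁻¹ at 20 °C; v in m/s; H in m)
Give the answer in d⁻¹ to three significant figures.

k_a = 3.93 × 0.422^0.5 / 6.41^1.5 = 3.93 × 0.6496 / 16.23 = 0.1573 d⁻¹.

k_a ≈ 0.157 d⁻¹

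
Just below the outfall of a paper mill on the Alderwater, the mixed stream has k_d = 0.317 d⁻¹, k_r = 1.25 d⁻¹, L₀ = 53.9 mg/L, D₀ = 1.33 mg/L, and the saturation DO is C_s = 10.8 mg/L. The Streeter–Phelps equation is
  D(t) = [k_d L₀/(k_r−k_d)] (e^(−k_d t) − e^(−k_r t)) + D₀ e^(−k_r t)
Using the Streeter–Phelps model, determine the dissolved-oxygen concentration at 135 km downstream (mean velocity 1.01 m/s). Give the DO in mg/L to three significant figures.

DO ≈ 2.04 mg/L

Travel time t = x/v = 135 km / (1.01 m/s) = 135000 m / 1.01 m/s = 133700 s = 1.547 d.
k_d L₀/(k_r−k_d) = 0.317×53.9/(1.25−0.317) = 17.09/0.9330 = 18.31 mg/L.
e^(−k_d t) = e^(−0.317×1.547) = 0.6124; e^(−k_r t) = e^(−1.25×1.547) = 0.1446.
D = 18.31 × (0.6124 − 0.1446) + 1.33 × 0.1446 = 8.567 + 0.1923 = 8.759 mg/L.
DO = C_s − D = 10.8 − 8.759 = 2.041 mg/L.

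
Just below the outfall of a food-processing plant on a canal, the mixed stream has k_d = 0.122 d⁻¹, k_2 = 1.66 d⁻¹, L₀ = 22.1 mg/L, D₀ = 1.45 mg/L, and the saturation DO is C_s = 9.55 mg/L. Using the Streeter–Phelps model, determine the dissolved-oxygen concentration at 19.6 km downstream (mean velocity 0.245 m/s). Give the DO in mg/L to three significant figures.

DO ≈ 8.05 mg/L

Travel time t = x/v = 19.6 km / (0.245 m/s) = 19600 m / 0.245 m/s = 80000 s = 0.9259 d.
k_d L₀/(k_2−k_d) = 0.122×22.1/(1.66−0.122) = 2.696/1.538 = 1.753 mg/L.
e^(−k_d t) = e^(−0.122×0.9259) = 0.8932; e^(−k_2 t) = e^(−1.66×0.9259) = 0.2150.
D = 1.753 × (0.8932 − 0.2150) + 1.45 × 0.2150 = 1.189 + 0.3118 = 1.501 mg/L.
DO = C_s − D = 9.55 − 1.501 = 8.049 mg/L.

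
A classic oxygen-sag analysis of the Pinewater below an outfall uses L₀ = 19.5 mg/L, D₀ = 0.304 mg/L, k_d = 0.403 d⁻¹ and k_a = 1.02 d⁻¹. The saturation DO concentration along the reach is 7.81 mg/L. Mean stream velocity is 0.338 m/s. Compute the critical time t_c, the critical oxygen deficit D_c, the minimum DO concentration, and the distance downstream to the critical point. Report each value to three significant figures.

t_c ≈ 1.47 d; D_c ≈ 4.27 mg/L; min DO ≈ 3.54 mg/L; x_c ≈ 42.8 km

With k_a/k_d = 2.531 and 1 − D₀(k_a−k_d)/(k_d L₀) = 0.9761,
t_c = ln(2.531 × 0.9761) / (1.02 − 0.403) = ln(2.471) / 0.6170 = 0.9045/0.6170 = 1.466 d.
D_c = (k_d/k_a) L₀ e^(−k_d t_c) = (0.403/1.02) × 19.5 × e^(−0.403×1.466) = 0.3951 × 19.5 × 0.5539 = 4.268 mg/L.
Minimum DO = C_s − D_c = 7.81 − 4.268 = 3.542 mg/L.
x_c = v t_c = 0.338 m/s × 1.466 d × 86400 s/d = 42810 m ≈ 42.8 km.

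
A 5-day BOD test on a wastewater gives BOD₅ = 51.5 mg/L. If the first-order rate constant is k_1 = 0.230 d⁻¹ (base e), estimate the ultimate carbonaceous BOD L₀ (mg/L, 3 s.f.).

BOD₅ = L₀(1 − e^(−5k_1)) ⇒ L₀ = BOD₅ / (1 − e^(−5×0.230))
= 51.5 / (1 − 0.3166) = 51.5 / 0.6834 = 75.36 mg/L.

L₀ ≈ 75.4 mg/L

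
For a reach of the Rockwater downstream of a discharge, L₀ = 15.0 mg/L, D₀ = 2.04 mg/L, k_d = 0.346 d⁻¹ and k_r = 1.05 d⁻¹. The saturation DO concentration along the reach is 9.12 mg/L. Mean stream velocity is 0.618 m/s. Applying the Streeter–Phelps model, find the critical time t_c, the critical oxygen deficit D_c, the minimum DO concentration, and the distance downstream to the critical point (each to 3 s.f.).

t_c ≈ 1.12 d; D_c ≈ 3.36 mg/L; min DO ≈ 5.76 mg/L; x_c ≈ 59.6 km

t_c = [1/(k_r−k_d)] ln[(k_r/k_d)(1 − D₀(k_r−k_d)/(k_d L₀))]
= [1/(1.05−0.346)] ln[(1.05/0.346)(1 − 2.04×0.7040/(0.346×15.0))]
= (1/0.7040) ln[3.035 × 0.7233] = 1.420 × ln(2.195) = 1.420 × 0.7862 = 1.117 d.
L(t_c) = L₀ e^(−k_d t_c) = 15.0 × 0.6795 = 10.19 mg/L, and at the critical point k_r D_c = k_d L, so D_c = (0.346/1.05) × 10.19 = 3.359 mg/L.
Minimum DO = C_s − D_c = 9.12 − 3.359 = 5.761 mg/L.
x_c = v t_c = 0.618 m/s × 1.117 d × 86400 s/d = 59630 m ≈ 59.6 km.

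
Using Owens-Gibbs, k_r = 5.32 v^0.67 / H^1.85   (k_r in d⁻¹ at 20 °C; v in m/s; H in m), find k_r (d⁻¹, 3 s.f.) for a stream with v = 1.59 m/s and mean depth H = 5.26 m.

k_r = 5.32 × 1.59^0.67 / 5.26^1.85 = 5.32 × 1.364 / 21.57 = 0.3365 d⁻¹.

k_r ≈ 0.337 d⁻¹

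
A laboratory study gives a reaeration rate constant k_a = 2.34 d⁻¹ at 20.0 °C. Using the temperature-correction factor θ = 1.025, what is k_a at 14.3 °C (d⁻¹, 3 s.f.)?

k_a ≈ 2.03 d⁻¹

k_a(T₂) = k_a(T₁) · θ^(T₂−T₁) = 2.34 × 1.025^(14.3−20.0)
= 2.34 × 1.025^-5.70 = 2.34 × 0.8687 = 2.033 d⁻¹.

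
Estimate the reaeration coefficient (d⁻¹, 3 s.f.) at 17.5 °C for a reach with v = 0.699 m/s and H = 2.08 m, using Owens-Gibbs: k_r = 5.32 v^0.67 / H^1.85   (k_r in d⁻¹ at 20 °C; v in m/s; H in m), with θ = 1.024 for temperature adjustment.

k_r ≈ 1.02 d⁻¹

k_r(20) = 5.32 × 0.699^0.67 / 2.08^1.85 = 5.32 × 0.7867 / 3.876 = 1.080 d⁻¹.
k_r(17.5) = 1.080 × 1.024^(17.5−20) = 1.080 × 0.9424 = 1.018 d⁻¹.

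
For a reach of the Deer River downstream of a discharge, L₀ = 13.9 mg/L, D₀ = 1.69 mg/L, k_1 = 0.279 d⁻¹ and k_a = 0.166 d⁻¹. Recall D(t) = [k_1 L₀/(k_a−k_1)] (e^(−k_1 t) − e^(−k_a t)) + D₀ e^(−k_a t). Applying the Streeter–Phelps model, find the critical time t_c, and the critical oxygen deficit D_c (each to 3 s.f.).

t_c ≈ 4.17 d; D_c ≈ 7.30 mg/L

t_c = [1/(k_a−k_1)] ln[(k_a/k_1)(1 − D₀(k_a−k_1)/(k_1 L₀))]
= [1/(0.166−0.279)] ln[(0.166/0.279)(1 − 1.69×-0.1130/(0.279×13.9))]
= (1/-0.1130) ln[0.5950 × 1.049] = -8.850 × ln(0.6243) = -8.850 × -0.4712 = 4.170 d.
D_c = (k_1/k_a) L₀ e^(−k_1 t_c) = (0.279/0.166) × 13.9 × e^(−0.279×4.170) = 1.681 × 13.9 × 0.3125 = 7.300 mg/L.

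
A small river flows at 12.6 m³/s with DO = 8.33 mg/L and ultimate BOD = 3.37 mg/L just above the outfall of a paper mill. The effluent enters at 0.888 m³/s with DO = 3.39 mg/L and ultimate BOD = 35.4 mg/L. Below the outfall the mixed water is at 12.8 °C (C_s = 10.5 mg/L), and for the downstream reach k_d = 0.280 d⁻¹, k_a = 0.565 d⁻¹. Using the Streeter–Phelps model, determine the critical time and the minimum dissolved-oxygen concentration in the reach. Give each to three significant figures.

t_c ≈ 0.278 d; minimum DO ≈ 7.99 mg/L

Mixed DO = (12.6×8.33 + 0.888×3.39)/(12.6+0.888) = 108.0/13.49 = 8.005 mg/L.
Mixed L₀ = (12.6×3.37 + 0.888×35.4)/(13.49) = 73.90/13.49 = 5.479 mg/L.
Initial deficit D₀ = C_s − DO₀ = 10.5 − 8.005 = 2.495 mg/L.
t_c = (1/0.2850) ln[(0.565/0.280)(1 − 2.495×0.2850/(0.280×5.479))] = 3.509 × ln(1.082) = 0.2779 d.
D_c = (0.280/0.565) × 5.479 × e^(−0.280×0.2779) = 0.4956 × 5.479 × 0.9251 = 2.512 mg/L.
Minimum DO = 10.5 − 2.512 = 7.988 mg/L.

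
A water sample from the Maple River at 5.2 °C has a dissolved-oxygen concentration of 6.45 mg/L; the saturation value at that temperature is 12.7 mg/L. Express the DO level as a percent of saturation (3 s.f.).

% saturation = C/C_s × 100 = 6.45/12.7 × 100 = 50.8 %.

50.8 % saturation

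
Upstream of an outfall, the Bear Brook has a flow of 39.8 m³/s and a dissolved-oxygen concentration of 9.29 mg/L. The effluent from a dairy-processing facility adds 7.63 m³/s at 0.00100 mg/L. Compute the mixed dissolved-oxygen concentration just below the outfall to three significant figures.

7.80 mg/L

Flow-weighted mixing: C = (Q_r C_r + Q_w C_w)/(Q_r + Q_w)
= (39.8×9.29 + 7.63×0.00100)/(39.8 + 7.63) = 369.7/47.43 = 7.796 mg/L.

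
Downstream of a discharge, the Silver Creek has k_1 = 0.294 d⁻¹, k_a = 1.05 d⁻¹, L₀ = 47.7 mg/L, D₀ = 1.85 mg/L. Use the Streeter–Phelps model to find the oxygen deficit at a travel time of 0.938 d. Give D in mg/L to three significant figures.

k_1 L₀/(k_a−k_1) = 0.294×47.7/(1.05−0.294) = 14.02/0.7560 = 18.55 mg/L.
e^(−k_1 t) = e^(−0.294×0.9380) = 0.7590; e^(−k_a t) = e^(−1.05×0.9380) = 0.3735.
D = 18.55 × (0.7590 − 0.3735) + 1.85 × 0.3735 = 7.151 + 0.6909 = 7.842 mg/L.

D ≈ 7.84 mg/L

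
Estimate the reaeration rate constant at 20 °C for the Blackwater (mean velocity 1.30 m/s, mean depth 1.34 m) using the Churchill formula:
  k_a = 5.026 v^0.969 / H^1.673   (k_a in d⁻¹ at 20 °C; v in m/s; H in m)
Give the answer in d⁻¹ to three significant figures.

k_a ≈ 3.97 d⁻¹

k_a = 5.026 × 1.30^0.969 / 1.34^1.673 = 5.026 × 1.289 / 1.632 = 3.972 d⁻¹.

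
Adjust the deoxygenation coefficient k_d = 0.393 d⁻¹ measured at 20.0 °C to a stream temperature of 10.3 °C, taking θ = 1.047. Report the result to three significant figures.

k_d(T₂) = k_d(T₁) · θ^(T₂−T₁) = 0.393 × 1.047^(10.3−20.0)
= 0.393 × 1.047^-9.70 = 0.393 × 0.6405 = 0.2517 d⁻¹.

k_d ≈ 0.252 d⁻¹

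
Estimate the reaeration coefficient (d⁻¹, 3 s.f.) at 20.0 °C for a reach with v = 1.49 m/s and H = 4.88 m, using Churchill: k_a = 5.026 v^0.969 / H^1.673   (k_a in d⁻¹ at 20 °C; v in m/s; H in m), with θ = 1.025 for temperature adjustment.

k_a ≈ 0.522 d⁻¹

k_a(20) = 5.026 × 1.49^0.969 / 4.88^1.673 = 5.026 × 1.472 / 14.18 = 0.5216 d⁻¹.
k_a(20.0) = 0.5216 × 1.025^(20.0−20) = 0.5216 × 1.000 = 0.5216 d⁻¹.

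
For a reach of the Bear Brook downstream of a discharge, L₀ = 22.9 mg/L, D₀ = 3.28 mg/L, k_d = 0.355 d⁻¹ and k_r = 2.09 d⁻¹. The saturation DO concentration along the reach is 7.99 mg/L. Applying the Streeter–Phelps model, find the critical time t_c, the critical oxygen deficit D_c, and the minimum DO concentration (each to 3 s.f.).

t_c ≈ 0.328 d; D_c ≈ 3.46 mg/L; min DO ≈ 4.53 mg/L

At the critical point dD/dt = 0, so k_d L₀ e^(−k_d t) = k_r D. Substituting D(t) from the Streeter–Phelps equation and solving for t gives
t_c = ln[(k_r/k_d)(1 − D₀(k_r−k_d)/(k_d L₀))] / (k_r−k_d).
Here k_r−k_d = 1.735 d⁻¹ and 1 − D₀(k_r−k_d)/(k_d L₀) = 1 − 3.28×1.735/(0.355×22.9) = 0.3000, so
t_c = ln(5.887 × 0.3000) / 1.735 = 0.5688 / 1.735 = 0.3278 d.
L(t_c) = L₀ e^(−k_d t_c) = 22.9 × 0.8901 = 20.38 mg/L, and at the critical point k_r D_c = k_d L, so D_c = (0.355/2.09) × 20.38 = 3.462 mg/L.
Minimum DO = C_s − D_c = 7.99 − 3.462 = 4.528 mg/L.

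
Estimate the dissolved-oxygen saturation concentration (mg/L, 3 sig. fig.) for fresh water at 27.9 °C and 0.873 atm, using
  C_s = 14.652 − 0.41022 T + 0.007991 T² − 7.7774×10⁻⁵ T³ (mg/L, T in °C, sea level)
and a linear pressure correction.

C_s ≈ 6.76 mg/L

At sea level: C_s = 14.652 − 0.41022×27.9 + 0.007991×27.9² − 7.7774×10⁻⁵×27.9³ = 7.738 mg/L.
Pressure correction: C_s' = 7.738 × 0.873 = 6.755 mg/L.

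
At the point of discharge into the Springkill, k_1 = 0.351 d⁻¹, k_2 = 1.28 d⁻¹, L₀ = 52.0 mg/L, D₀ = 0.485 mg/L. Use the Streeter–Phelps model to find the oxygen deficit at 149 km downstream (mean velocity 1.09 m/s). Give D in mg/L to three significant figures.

Travel time t = x/v = 149 km / (1.09 m/s) = 149000 m / 1.09 m/s = 136700 s = 1.582 d.
k_1 L₀/(k_2−k_1) = 0.351×52.0/(1.28−0.351) = 18.25/0.9290 = 19.65 mg/L.
e^(−k_1 t) = e^(−0.351×1.582) = 0.5739; e^(−k_2 t) = e^(−1.28×1.582) = 0.1320.
D = 19.65 × (0.5739 − 0.1320) + 0.485 × 0.1320 = 8.682 + 0.06401 = 8.746 mg/L.

D ≈ 8.75 mg/L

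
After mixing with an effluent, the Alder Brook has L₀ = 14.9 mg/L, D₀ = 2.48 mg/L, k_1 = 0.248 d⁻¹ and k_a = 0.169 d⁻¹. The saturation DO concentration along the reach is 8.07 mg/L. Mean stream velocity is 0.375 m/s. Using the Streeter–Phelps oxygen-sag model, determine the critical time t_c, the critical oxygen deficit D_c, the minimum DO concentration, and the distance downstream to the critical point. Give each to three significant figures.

t_c = [1/(k_a−k_1)] ln[(k_a/k_1)(1 − D₀(k_a−k_1)/(k_1 L₀))]
= [1/(0.169−0.248)] ln[(0.169/0.248)(1 − 2.48×-0.07900/(0.248×14.9))]
= (1/-0.07900) ln[0.6815 × 1.053] = -12.66 × ln(0.7176) = -12.66 × -0.3319 = 4.201 d.
D_c = (k_1/k_a) L₀ e^(−k_1 t_c) = (0.248/0.169) × 14.9 × e^(−0.248×4.201) = 1.467 × 14.9 × 0.3528 = 7.714 mg/L.
Minimum DO = C_s − D_c = 8.07 − 7.714 = 0.3557 mg/L.
x_c = v t_c = 0.375 m/s × 4.201 d × 86400 s/d = 136100 m ≈ 136 km.

t_c ≈ 4.20 d; D_c ≈ 7.71 mg/L; min DO ≈ 0.356 mg/L; x_c ≈ 136 km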